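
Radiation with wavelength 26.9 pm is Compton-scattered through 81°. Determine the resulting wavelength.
28.9468 pm

Using the Compton scattering formula:
λ' = λ + Δλ = λ + λ_C(1 - cos θ)

Given:
- Initial wavelength λ = 26.9 pm
- Scattering angle θ = 81°
- Compton wavelength λ_C ≈ 2.4263 pm

Calculate the shift:
Δλ = 2.4263 × (1 - cos(81°))
Δλ = 2.4263 × 0.8436
Δλ = 2.0468 pm

Final wavelength:
λ' = 26.9 + 2.0468 = 28.9468 pm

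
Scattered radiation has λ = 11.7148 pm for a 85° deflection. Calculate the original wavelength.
9.5000 pm

From λ' = λ + Δλ, we have λ = λ' - Δλ

First calculate the Compton shift:
Δλ = λ_C(1 - cos θ)
Δλ = 2.4263 × (1 - cos(85°))
Δλ = 2.4263 × 0.9128
Δλ = 2.2148 pm

Initial wavelength:
λ = λ' - Δλ
λ = 11.7148 - 2.2148
λ = 9.5000 pm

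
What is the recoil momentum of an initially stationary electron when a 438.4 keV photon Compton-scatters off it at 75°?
2.4091e-22 kg·m/s

The electron is initially at rest, so by conservation of momentum:
p⃗_e = p⃗₀ − p⃗'  (incident photon momentum minus scattered photon momentum)

Photon momentum magnitudes (p = h/λ = E/c):
λ₀ = hc/E₀ = 2.8281 pm → p₀ = h/λ₀ = 2.3429e-22 kg·m/s
Δλ = λ_C(1 − cos 75°) = 1.7983 pm
λ' = 4.6264 pm → p' = h/λ' = 1.4322e-22 kg·m/s

The scattered photon makes angle θ = 75° with the incident direction, so by the law of cosines:
|p⃗_e|² = p₀² + p'² − 2p₀p'cos θ
|p⃗_e|² = (2.3429e-22)² + (1.4322e-22)² − 2·2.3429e-22·1.4322e-22·cos(75°)
|p⃗_e| = 2.4091e-22 kg·m/s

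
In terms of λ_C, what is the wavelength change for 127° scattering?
1.6018 λ_C

The Compton shift formula is:
Δλ = λ_C(1 - cos θ)

Dividing both sides by λ_C:
Δλ/λ_C = 1 - cos θ

For θ = 127°:
Δλ/λ_C = 1 - cos(127°)
Δλ/λ_C = 1 - -0.6018
Δλ/λ_C = 1.6018

This means the shift is 1.6018 × λ_C = 3.8865 pm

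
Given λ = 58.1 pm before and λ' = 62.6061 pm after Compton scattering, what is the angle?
149.00°

First find the wavelength shift:
Δλ = λ' - λ = 62.6061 - 58.1 = 4.5061 pm

Using Δλ = λ_C(1 - cos θ), with λ_C = h/(m_e·c) ≈ 2.42631024 pm:
cos θ = 1 - Δλ/λ_C
cos θ = 1 - 4.5061/2.42631024
cos θ = -0.857182

θ = arccos(-0.857182)
θ = 149.00°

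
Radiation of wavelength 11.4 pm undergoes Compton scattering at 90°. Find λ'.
13.8263 pm

Using the Compton formula: λ' = λ + λ_C(1 − cos θ)

For θ = 90°, cos θ = 0 (exact) = 0.0000, so:
1 − cos 90° = 1 − (0) = 1.0000

Δλ = λ_C × 1.0000 = 2.4263 × 1.0000 = 2.4263 pm

λ' = 11.4 + 2.4263 = 13.8263 pm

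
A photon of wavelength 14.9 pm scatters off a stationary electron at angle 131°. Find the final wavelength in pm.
18.9181 pm

Using the Compton scattering formula:
λ' = λ + Δλ = λ + λ_C(1 - cos θ)

Given:
- Initial wavelength λ = 14.9 pm
- Scattering angle θ = 131°
- Compton wavelength λ_C ≈ 2.4263 pm

Calculate the shift:
Δλ = 2.4263 × (1 - cos(131°))
Δλ = 2.4263 × 1.6561
Δλ = 4.0181 pm

Final wavelength:
λ' = 14.9 + 4.0181 = 18.9181 pm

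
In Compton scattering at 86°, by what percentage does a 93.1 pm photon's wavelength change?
2.4243%

Calculate the Compton shift:
Δλ = λ_C(1 - cos(86°))
Δλ = 2.4263 × (1 - cos(86°))
Δλ = 2.4263 × 0.9302
Δλ = 2.2571 pm

Percentage change:
(Δλ/λ₀) × 100 = (2.2571/93.1) × 100
= 2.4243%

(Intermediate values are shown rounded; full precision is carried through to the final answer.)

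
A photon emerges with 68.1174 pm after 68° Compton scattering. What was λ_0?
66.6000 pm

From λ' = λ + Δλ, we have λ = λ' - Δλ

First calculate the Compton shift:
Δλ = λ_C(1 - cos θ)
Δλ = 2.4263 × (1 - cos(68°))
Δλ = 2.4263 × 0.6254
Δλ = 1.5174 pm

Initial wavelength:
λ = λ' - Δλ
λ = 68.1174 - 1.5174
λ = 66.6000 pm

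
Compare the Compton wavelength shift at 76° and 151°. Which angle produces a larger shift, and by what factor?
151° produces the larger shift by a factor of 2.473

Calculate both shifts using Δλ = λ_C(1 - cos θ):

For θ₁ = 76°:
Δλ₁ = 2.4263 × (1 - cos(76°))
Δλ₁ = 2.4263 × 0.7581
Δλ₁ = 1.8393 pm

For θ₂ = 151°:
Δλ₂ = 2.4263 × (1 - cos(151°))
Δλ₂ = 2.4263 × 1.8746
Δλ₂ = 4.5484 pm

The 151° angle produces the larger shift.
Ratio: 4.5484/1.8393 = 2.473

(Intermediate values are shown rounded; full precision is carried through to the final answer.)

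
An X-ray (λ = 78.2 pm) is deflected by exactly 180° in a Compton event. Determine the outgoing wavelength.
83.0526 pm

Using the Compton formula: λ' = λ + λ_C(1 − cos θ)

For θ = 180°, cos θ = -1 (exact) = -1.0000, so:
1 − cos 180° = 1 − (-1) = 2.0000

Δλ = λ_C × 2.0000 = 2.4263 × 2.0000 = 4.8526 pm

λ' = 78.2 + 4.8526 = 83.0526 pm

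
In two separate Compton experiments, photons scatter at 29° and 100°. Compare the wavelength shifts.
100° produces the larger shift by a factor of 9.361

Calculate both shifts using Δλ = λ_C(1 - cos θ):

For θ₁ = 29°:
Δλ₁ = 2.4263 × (1 - cos(29°))
Δλ₁ = 2.4263 × 0.1254
Δλ₁ = 0.3042 pm

For θ₂ = 100°:
Δλ₂ = 2.4263 × (1 - cos(100°))
Δλ₂ = 2.4263 × 1.1736
Δλ₂ = 2.8476 pm

The 100° angle produces the larger shift.
Ratio: 2.8476/0.3042 = 9.361

(Intermediate values are shown rounded; full precision is carried through to the final answer.)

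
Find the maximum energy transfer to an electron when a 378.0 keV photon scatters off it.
225.5471 keV

Maximum energy transfer occurs at θ = 180° (backscattering).

Initial photon: E₀ = 378.0 keV → λ₀ = 3.2800 pm

Maximum Compton shift (at 180°):
Δλ_max = 2λ_C = 2 × 2.4263 = 4.8526 pm

Final wavelength:
λ' = 3.2800 + 4.8526 = 8.1326 pm

Minimum photon energy (maximum energy to electron):
E'_min = hc/λ' = 152.4529 keV

Maximum electron kinetic energy:
K_max = E₀ - E'_min = 378.0000 - 152.4529 = 225.5471 keV

(Intermediate values are shown rounded; full precision is carried through to the final answer.)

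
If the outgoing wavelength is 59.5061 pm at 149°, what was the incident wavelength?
55.0000 pm

From λ' = λ + Δλ, we have λ = λ' - Δλ

First calculate the Compton shift:
Δλ = λ_C(1 - cos θ)
Δλ = 2.4263 × (1 - cos(149°))
Δλ = 2.4263 × 1.8572
Δλ = 4.5061 pm

Initial wavelength:
λ = λ' - Δλ
λ = 59.5061 - 4.5061
λ = 55.0000 pm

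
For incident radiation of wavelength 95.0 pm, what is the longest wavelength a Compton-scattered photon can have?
99.8526 pm (at θ = 180°)

The Compton shift is Δλ = λ_C(1 − cos θ).

Since cos θ ranges from −1 to 1, the factor (1 − cos θ) ranges from 0 to 2; the maximum shift occurs at θ = 180° (backscattering):
Δλ_max = 2λ_C = 2 × 2.4263 pm = 4.8526 pm

Maximum scattered wavelength:
λ'_max = λ₀ + Δλ_max = 95.0 + 4.8526 = 99.8526 pm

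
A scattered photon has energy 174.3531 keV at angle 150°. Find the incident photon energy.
479.9002 keV

Convert final energy to wavelength (hc ≈ 1239.842 keV·pm):
λ' = hc/E' = 1239.842 / 174.3531 = 7.1111 pm

Calculate the Compton shift:
Δλ = λ_C(1 - cos(150°))
Δλ = 2.4263 × (1 - cos(150°))
Δλ = 4.5276 pm

Initial wavelength:
λ = λ' - Δλ = 7.1111 - 4.5276 = 2.5835 pm

Initial energy:
E = hc/λ = 1239.842 / 2.5835 = 479.9002 keV

(Intermediate values are shown rounded; full precision is carried through to the final answer.)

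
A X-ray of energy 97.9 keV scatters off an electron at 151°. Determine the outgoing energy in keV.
72.0303 keV

First convert energy to wavelength:
λ = hc/E, with hc ≈ 1239.842 keV·pm (i.e. 1239.842 eV·nm)

For E = 97.9 keV = 97900 eV:
λ = 1239.842 keV·pm / 97.9 keV
λ = 12.6644 pm

Calculate the Compton shift:
Δλ = λ_C(1 - cos(151°)) = 2.4263 × 1.8746
Δλ = 4.5484 pm

Final wavelength:
λ' = 12.6644 + 4.5484 = 17.2128 pm

Final energy:
E' = hc/λ' = 1239.842 / 17.2128 = 72.0303 keV

(Intermediate values are shown rounded; full precision is carried through to the final answer.)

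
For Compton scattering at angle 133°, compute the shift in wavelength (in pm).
4.0810 pm

Using the Compton scattering formula:
Δλ = λ_C(1 - cos θ)

where λ_C = h/(m_e·c) ≈ 2.4263 pm is the Compton wavelength of an electron.

For θ = 133°:
cos(133°) = -0.6820
1 - cos(133°) = 1.6820

Δλ = 2.4263 × 1.6820
Δλ = 4.0810 pm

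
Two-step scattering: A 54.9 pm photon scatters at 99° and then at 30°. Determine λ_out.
58.0309 pm

Apply Compton shift twice:

First scattering at θ₁ = 99°:
Δλ₁ = λ_C(1 - cos(99°))
Δλ₁ = 2.4263 × 1.1564
Δλ₁ = 2.8059 pm

After first scattering:
λ₁ = 54.9 + 2.8059 = 57.7059 pm

Second scattering at θ₂ = 30°:
Δλ₂ = λ_C(1 - cos(30°))
Δλ₂ = 2.4263 × 0.1340
Δλ₂ = 0.3251 pm

Final wavelength:
λ₂ = 57.7059 + 0.3251 = 58.0309 pm

Total shift: Δλ_total = 2.8059 + 0.3251 = 3.1309 pm

(Intermediate values are shown rounded; full precision is carried through to the final answer.)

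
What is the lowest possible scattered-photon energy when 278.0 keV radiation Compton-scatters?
133.1376 keV (at θ = 180°)

The scattered photon has minimum energy when its wavelength is maximum, i.e., when the Compton shift Δλ = λ_C(1 − cos θ) is maximum. This occurs at θ = 180° (backscattering), giving Δλ_max = 2λ_C = 4.8526 pm.

Initial wavelength: λ₀ = hc/E₀ = 4.4599 pm
Maximum final wavelength: λ'_max = λ₀ + 2λ_C = 4.4599 + 4.8526 = 9.3125 pm
Minimum final energy: E'_min = hc/λ'_max = 133.1376 keV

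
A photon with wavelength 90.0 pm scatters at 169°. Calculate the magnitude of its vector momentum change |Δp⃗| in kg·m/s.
1.4285e-23 kg·m/s

Photon momentum magnitude is p = h/λ.

Initial momentum:
p₀ = h/λ = 6.6261e-34/9.0000e-11 = 7.3623e-24 kg·m/s

After scattering:
λ' = λ + Δλ = 90.0 + 4.8080 = 94.8080 pm
p' = h/λ' = 6.6261e-34/9.4808e-11 = 6.9889e-24 kg·m/s

Momentum is a vector; the scattered photon's direction makes angle θ = 169° with the incident direction. The magnitude of the vector change Δp⃗ = p⃗₀ − p⃗' is found from the law of cosines:
|Δp⃗|² = p₀² + p'² − 2p₀p'cos θ
|Δp⃗|² = (7.3623e-24)² + (6.9889e-24)² − 2·7.3623e-24·6.9889e-24·cos(169°)
|Δp⃗| = 1.4285e-23 kg·m/s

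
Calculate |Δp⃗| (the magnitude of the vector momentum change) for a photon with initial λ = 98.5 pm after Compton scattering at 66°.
7.2752e-24 kg·m/s

Photon momentum magnitude is p = h/λ.

Initial momentum:
p₀ = h/λ = 6.6261e-34/9.8500e-11 = 6.7270e-24 kg·m/s

After scattering:
λ' = λ + Δλ = 98.5 + 1.4394 = 99.9394 pm
p' = h/λ' = 6.6261e-34/9.9939e-11 = 6.6301e-24 kg·m/s

Momentum is a vector; the scattered photon's direction makes angle θ = 66° with the incident direction. The magnitude of the vector change Δp⃗ = p⃗₀ − p⃗' is found from the law of cosines:
|Δp⃗|² = p₀² + p'² − 2p₀p'cos θ
|Δp⃗|² = (6.7270e-24)² + (6.6301e-24)² − 2·6.7270e-24·6.6301e-24·cos(66°)
|Δp⃗| = 7.2752e-24 kg·m/s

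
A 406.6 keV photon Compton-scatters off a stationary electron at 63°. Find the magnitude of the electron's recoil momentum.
2.0069e-22 kg·m/s

The electron is initially at rest, so by conservation of momentum:
p⃗_e = p⃗₀ − p⃗'  (incident photon momentum minus scattered photon momentum)

Photon momentum magnitudes (p = h/λ = E/c):
λ₀ = hc/E₀ = 3.0493 pm → p₀ = h/λ₀ = 2.1730e-22 kg·m/s
Δλ = λ_C(1 − cos 63°) = 1.3248 pm
λ' = 4.3741 pm → p' = h/λ' = 1.5148e-22 kg·m/s

The scattered photon makes angle θ = 63° with the incident direction, so by the law of cosines:
|p⃗_e|² = p₀² + p'² − 2p₀p'cos θ
|p⃗_e|² = (2.1730e-22)² + (1.5148e-22)² − 2·2.1730e-22·1.5148e-22·cos(63°)
|p⃗_e| = 2.0069e-22 kg·m/s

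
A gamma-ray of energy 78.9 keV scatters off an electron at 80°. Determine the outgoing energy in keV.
69.9721 keV

First convert energy to wavelength:
λ = hc/E, with hc ≈ 1239.842 keV·pm (i.e. 1239.842 eV·nm)

For E = 78.9 keV = 78900 eV:
λ = 1239.842 keV·pm / 78.9 keV
λ = 15.7141 pm

Calculate the Compton shift:
Δλ = λ_C(1 - cos(80°)) = 2.4263 × 0.8264
Δλ = 2.0050 pm

Final wavelength:
λ' = 15.7141 + 2.0050 = 17.7191 pm

Final energy:
E' = hc/λ' = 1239.842 / 17.7191 = 69.9721 keV

(Intermediate values are shown rounded; full precision is carried through to the final answer.)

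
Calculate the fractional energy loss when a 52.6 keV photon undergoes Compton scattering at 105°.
0.1147 (or 11.47%)

Calculate initial and final photon energies:

Initial: E₀ = 52.6 keV → λ₀ = 23.5711 pm
Compton shift: Δλ = 3.0543 pm
Final wavelength: λ' = 26.6254 pm
Final energy: E' = 46.5661 keV

Fractional energy loss:
(E₀ - E')/E₀ = (52.6000 - 46.5661)/52.6000
= 6.0339/52.6000
= 0.1147
= 11.47%

(Intermediate values are shown rounded; full precision is carried through to the final answer.)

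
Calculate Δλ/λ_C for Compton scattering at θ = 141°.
1.7771 λ_C

The Compton shift formula is:
Δλ = λ_C(1 - cos θ)

Dividing both sides by λ_C:
Δλ/λ_C = 1 - cos θ

For θ = 141°:
Δλ/λ_C = 1 - cos(141°)
Δλ/λ_C = 1 - -0.7771
Δλ/λ_C = 1.7771

This means the shift is 1.7771 × λ_C = 4.3119 pm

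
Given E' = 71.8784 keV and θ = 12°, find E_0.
72.1000 keV

Convert final energy to wavelength (hc ≈ 1239.842 keV·pm):
λ' = hc/E' = 1239.842 / 71.8784 = 17.2492 pm

Calculate the Compton shift:
Δλ = λ_C(1 - cos(12°))
Δλ = 2.4263 × (1 - cos(12°))
Δλ = 0.0530 pm

Initial wavelength:
λ = λ' - Δλ = 17.2492 - 0.0530 = 17.1961 pm

Initial energy:
E = hc/λ = 1239.842 / 17.1961 = 72.1000 keV

(Intermediate values are shown rounded; full precision is carried through to the final answer.)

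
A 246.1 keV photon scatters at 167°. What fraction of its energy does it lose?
0.4874 (or 48.74%)

Calculate initial and final photon energies:

Initial: E₀ = 246.1 keV → λ₀ = 5.0380 pm
Compton shift: Δλ = 4.7904 pm
Final wavelength: λ' = 9.8284 pm
Final energy: E' = 126.1490 keV

Fractional energy loss:
(E₀ - E')/E₀ = (246.1000 - 126.1490)/246.1000
= 119.9510/246.1000
= 0.4874
= 48.74%

(Intermediate values are shown rounded; full precision is carried through to the final answer.)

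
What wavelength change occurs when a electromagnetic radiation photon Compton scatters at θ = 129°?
3.9532 pm

Using the Compton scattering formula:
Δλ = λ_C(1 - cos θ)

where λ_C = h/(m_e·c) ≈ 2.4263 pm is the Compton wavelength of an electron.

For θ = 129°:
cos(129°) = -0.6293
1 - cos(129°) = 1.6293

Δλ = 2.4263 × 1.6293
Δλ = 3.9532 pm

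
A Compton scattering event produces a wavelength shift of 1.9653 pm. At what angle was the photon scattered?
79.05°

From the Compton formula Δλ = λ_C(1 - cos θ), we can solve for θ:

cos θ = 1 - Δλ/λ_C

Given:
- Δλ = 1.9653 pm
- λ_C = h/(m_e·c) ≈ 2.42631024 pm

cos θ = 1 - 1.9653/2.42631024
cos θ = 1 - 0.809995
cos θ = 0.190005

θ = arccos(0.190005)
θ = 79.05°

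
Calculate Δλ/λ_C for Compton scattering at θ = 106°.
1.2756 λ_C

The Compton shift formula is:
Δλ = λ_C(1 - cos θ)

Dividing both sides by λ_C:
Δλ/λ_C = 1 - cos θ

For θ = 106°:
Δλ/λ_C = 1 - cos(106°)
Δλ/λ_C = 1 - -0.2756
Δλ/λ_C = 1.2756

This means the shift is 1.2756 × λ_C = 3.0951 pm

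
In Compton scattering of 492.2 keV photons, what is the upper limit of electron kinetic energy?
324.0083 keV

Maximum energy transfer occurs at θ = 180° (backscattering).

Initial photon: E₀ = 492.2 keV → λ₀ = 2.5190 pm

Maximum Compton shift (at 180°):
Δλ_max = 2λ_C = 2 × 2.4263 = 4.8526 pm

Final wavelength:
λ' = 2.5190 + 4.8526 = 7.3716 pm

Minimum photon energy (maximum energy to electron):
E'_min = hc/λ' = 168.1917 keV

Maximum electron kinetic energy:
K_max = E₀ - E'_min = 492.2000 - 168.1917 = 324.0083 keV

(Intermediate values are shown rounded; full precision is carried through to the final answer.)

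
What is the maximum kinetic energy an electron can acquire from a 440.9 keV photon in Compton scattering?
279.1398 keV

Maximum energy transfer occurs at θ = 180° (backscattering).

Initial photon: E₀ = 440.9 keV → λ₀ = 2.8121 pm

Maximum Compton shift (at 180°):
Δλ_max = 2λ_C = 2 × 2.4263 = 4.8526 pm

Final wavelength:
λ' = 2.8121 + 4.8526 = 7.6647 pm

Minimum photon energy (maximum energy to electron):
E'_min = hc/λ' = 161.7602 keV

Maximum electron kinetic energy:
K_max = E₀ - E'_min = 440.9000 - 161.7602 = 279.1398 keV

(Intermediate values are shown rounded; full precision is carried through to the final answer.)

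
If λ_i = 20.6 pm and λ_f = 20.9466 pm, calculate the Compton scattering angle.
31.00°

First find the wavelength shift:
Δλ = λ' - λ = 20.9466 - 20.6 = 0.3466 pm

Using Δλ = λ_C(1 - cos θ), with λ_C = h/(m_e·c) ≈ 2.42631024 pm:
cos θ = 1 - Δλ/λ_C
cos θ = 1 - 0.3466/2.42631024
cos θ = 0.857149

θ = arccos(0.857149)
θ = 31.00°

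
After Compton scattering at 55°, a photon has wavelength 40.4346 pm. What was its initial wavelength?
39.4000 pm

From λ' = λ + Δλ, we have λ = λ' - Δλ

First calculate the Compton shift:
Δλ = λ_C(1 - cos θ)
Δλ = 2.4263 × (1 - cos(55°))
Δλ = 2.4263 × 0.4264
Δλ = 1.0346 pm

Initial wavelength:
λ = λ' - Δλ
λ = 40.4346 - 1.0346
λ = 39.4000 pm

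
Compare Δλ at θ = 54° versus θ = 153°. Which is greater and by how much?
153° produces the larger shift by a factor of 4.587

Calculate both shifts using Δλ = λ_C(1 - cos θ):

For θ₁ = 54°:
Δλ₁ = 2.4263 × (1 - cos(54°))
Δλ₁ = 2.4263 × 0.4122
Δλ₁ = 1.0002 pm

For θ₂ = 153°:
Δλ₂ = 2.4263 × (1 - cos(153°))
Δλ₂ = 2.4263 × 1.8910
Δλ₂ = 4.5882 pm

The 153° angle produces the larger shift.
Ratio: 4.5882/1.0002 = 4.587

(Intermediate values are shown rounded; full precision is carried through to the final answer.)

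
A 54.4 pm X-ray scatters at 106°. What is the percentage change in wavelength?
5.6895%

Calculate the Compton shift:
Δλ = λ_C(1 - cos(106°))
Δλ = 2.4263 × (1 - cos(106°))
Δλ = 2.4263 × 1.2756
Δλ = 3.0951 pm

Percentage change:
(Δλ/λ₀) × 100 = (3.0951/54.4) × 100
= 5.6895%

(Intermediate values are shown rounded; full precision is carried through to the final answer.)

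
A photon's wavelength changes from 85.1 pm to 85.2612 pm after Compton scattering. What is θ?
21.00°

First find the wavelength shift:
Δλ = λ' - λ = 85.2612 - 85.1 = 0.1612 pm

Using Δλ = λ_C(1 - cos θ), with λ_C = h/(m_e·c) ≈ 2.42631024 pm:
cos θ = 1 - Δλ/λ_C
cos θ = 1 - 0.1612/2.42631024
cos θ = 0.933562

θ = arccos(0.933562)
θ = 21.00°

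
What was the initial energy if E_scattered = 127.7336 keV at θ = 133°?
220.4000 keV

Convert final energy to wavelength (hc ≈ 1239.842 keV·pm):
λ' = hc/E' = 1239.842 / 127.7336 = 9.7065 pm

Calculate the Compton shift:
Δλ = λ_C(1 - cos(133°))
Δλ = 2.4263 × (1 - cos(133°))
Δλ = 4.0810 pm

Initial wavelength:
λ = λ' - Δλ = 9.7065 - 4.0810 = 5.6254 pm

Initial energy:
E = hc/λ = 1239.842 / 5.6254 = 220.4000 keV

(Intermediate values are shown rounded; full precision is carried through to the final answer.)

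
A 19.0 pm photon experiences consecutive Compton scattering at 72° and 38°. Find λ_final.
21.1909 pm

Apply Compton shift twice:

First scattering at θ₁ = 72°:
Δλ₁ = λ_C(1 - cos(72°))
Δλ₁ = 2.4263 × 0.6910
Δλ₁ = 1.6765 pm

After first scattering:
λ₁ = 19.0 + 1.6765 = 20.6765 pm

Second scattering at θ₂ = 38°:
Δλ₂ = λ_C(1 - cos(38°))
Δλ₂ = 2.4263 × 0.2120
Δλ₂ = 0.5144 pm

Final wavelength:
λ₂ = 20.6765 + 0.5144 = 21.1909 pm

Total shift: Δλ_total = 1.6765 + 0.5144 = 2.1909 pm

(Intermediate values are shown rounded; full precision is carried through to the final answer.)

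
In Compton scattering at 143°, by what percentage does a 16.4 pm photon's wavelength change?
26.6100%

Calculate the Compton shift:
Δλ = λ_C(1 - cos(143°))
Δλ = 2.4263 × (1 - cos(143°))
Δλ = 2.4263 × 1.7986
Δλ = 4.3640 pm

Percentage change:
(Δλ/λ₀) × 100 = (4.3640/16.4) × 100
= 26.6100%

(Intermediate values are shown rounded; full precision is carried through to the final answer.)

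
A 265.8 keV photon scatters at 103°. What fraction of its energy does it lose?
0.3892 (or 38.92%)

Calculate initial and final photon energies:

Initial: E₀ = 265.8 keV → λ₀ = 4.6646 pm
Compton shift: Δλ = 2.9721 pm
Final wavelength: λ' = 7.6367 pm
Final energy: E' = 162.3536 keV

Fractional energy loss:
(E₀ - E')/E₀ = (265.8000 - 162.3536)/265.8000
= 103.4464/265.8000
= 0.3892
= 38.92%

(Intermediate values are shown rounded; full precision is carried through to the final answer.)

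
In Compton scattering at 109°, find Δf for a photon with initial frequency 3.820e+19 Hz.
1.110e+19 Hz (decrease)

Convert frequency to wavelength (c = 299792458 m/s):
λ₀ = c/f₀ = 299792458/3.820e+19 = 7.8479701e-12 m = 7.8480 pm

Calculate Compton shift:
Δλ = λ_C(1 - cos(109°)) = 3.2162 pm

Final wavelength:
λ' = λ₀ + Δλ = 7.8480 + 3.2162 = 11.0642 pm

Final frequency:
f' = c/λ' = 299792458/1.1064210e-11 = 2.7095696e+19 Hz

Frequency shift (decrease):
Δf = f₀ - f' = 3.820e+19 - 2.7095696e+19 = 1.110e+19 Hz

(Intermediate values are shown rounded; full precision is carried through to the final answer.)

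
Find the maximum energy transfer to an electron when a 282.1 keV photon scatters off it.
148.0292 keV

Maximum energy transfer occurs at θ = 180° (backscattering).

Initial photon: E₀ = 282.1 keV → λ₀ = 4.3950 pm

Maximum Compton shift (at 180°):
Δλ_max = 2λ_C = 2 × 2.4263 = 4.8526 pm

Final wavelength:
λ' = 4.3950 + 4.8526 = 9.2477 pm

Minimum photon energy (maximum energy to electron):
E'_min = hc/λ' = 134.0708 keV

Maximum electron kinetic energy:
K_max = E₀ - E'_min = 282.1000 - 134.0708 = 148.0292 keV

(Intermediate values are shown rounded; full precision is carried through to the final answer.)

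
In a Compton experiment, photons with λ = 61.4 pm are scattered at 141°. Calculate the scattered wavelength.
65.7119 pm

Using the Compton scattering formula:
λ' = λ + Δλ = λ + λ_C(1 - cos θ)

Given:
- Initial wavelength λ = 61.4 pm
- Scattering angle θ = 141°
- Compton wavelength λ_C ≈ 2.4263 pm

Calculate the shift:
Δλ = 2.4263 × (1 - cos(141°))
Δλ = 2.4263 × 1.7771
Δλ = 4.3119 pm

Final wavelength:
λ' = 61.4 + 4.3119 = 65.7119 pm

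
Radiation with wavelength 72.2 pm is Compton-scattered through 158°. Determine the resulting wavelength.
76.8759 pm

Using the Compton scattering formula:
λ' = λ + Δλ = λ + λ_C(1 - cos θ)

Given:
- Initial wavelength λ = 72.2 pm
- Scattering angle θ = 158°
- Compton wavelength λ_C ≈ 2.4263 pm

Calculate the shift:
Δλ = 2.4263 × (1 - cos(158°))
Δλ = 2.4263 × 1.9272
Δλ = 4.6759 pm

Final wavelength:
λ' = 72.2 + 4.6759 = 76.8759 pm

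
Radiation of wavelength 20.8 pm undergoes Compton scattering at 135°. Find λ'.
24.9420 pm

Using the Compton formula: λ' = λ + λ_C(1 − cos θ)

For θ = 135°, cos θ = -√2/2 (exact) ≈ -0.7071, so:
1 − cos 135° = 1 − (-√2/2) ≈ 1.7071

Δλ = λ_C × 1.7071 = 2.4263 × 1.7071 = 4.1420 pm

λ' = 20.8 + 4.1420 = 24.9420 pm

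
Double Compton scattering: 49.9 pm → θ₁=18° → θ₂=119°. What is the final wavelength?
53.6214 pm

Apply Compton shift twice:

First scattering at θ₁ = 18°:
Δλ₁ = λ_C(1 - cos(18°))
Δλ₁ = 2.4263 × 0.0489
Δλ₁ = 0.1188 pm

After first scattering:
λ₁ = 49.9 + 0.1188 = 50.0188 pm

Second scattering at θ₂ = 119°:
Δλ₂ = λ_C(1 - cos(119°))
Δλ₂ = 2.4263 × 1.4848
Δλ₂ = 3.6026 pm

Final wavelength:
λ₂ = 50.0188 + 3.6026 = 53.6214 pm

Total shift: Δλ_total = 0.1188 + 3.6026 = 3.7214 pm

(Intermediate values are shown rounded; full precision is carried through to the final answer.)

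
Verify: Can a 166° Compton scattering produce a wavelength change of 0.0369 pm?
No, inconsistent

Calculate the expected shift for θ = 166°:

Δλ_expected = λ_C(1 - cos(166°))
Δλ_expected = 2.4263 × (1 - cos(166°))
Δλ_expected = 2.4263 × 1.9703
Δλ_expected = 4.7805 pm

Given shift: 0.0369 pm
Expected shift: 4.7805 pm
Difference: 4.7437 pm

The values do not match. The given shift corresponds to θ ≈ 10.0°, not 166°.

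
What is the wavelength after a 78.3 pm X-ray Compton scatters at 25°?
78.5273 pm

Using the Compton scattering formula:
λ' = λ + Δλ = λ + λ_C(1 - cos θ)

Given:
- Initial wavelength λ = 78.3 pm
- Scattering angle θ = 25°
- Compton wavelength λ_C ≈ 2.4263 pm

Calculate the shift:
Δλ = 2.4263 × (1 - cos(25°))
Δλ = 2.4263 × 0.0937
Δλ = 0.2273 pm

Final wavelength:
λ' = 78.3 + 0.2273 = 78.5273 pm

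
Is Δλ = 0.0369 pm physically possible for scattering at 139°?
No, inconsistent

Calculate the expected shift for θ = 139°:

Δλ_expected = λ_C(1 - cos(139°))
Δλ_expected = 2.4263 × (1 - cos(139°))
Δλ_expected = 2.4263 × 1.7547
Δλ_expected = 4.2575 pm

Given shift: 0.0369 pm
Expected shift: 4.2575 pm
Difference: 4.2206 pm

The values do not match. The given shift corresponds to θ ≈ 10.0°, not 139°.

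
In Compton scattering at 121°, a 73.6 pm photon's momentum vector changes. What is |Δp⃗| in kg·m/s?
1.5300e-23 kg·m/s

Photon momentum magnitude is p = h/λ.

Initial momentum:
p₀ = h/λ = 6.6261e-34/7.3600e-11 = 9.0028e-24 kg·m/s

After scattering:
λ' = λ + Δλ = 73.6 + 3.6760 = 77.2760 pm
p' = h/λ' = 6.6261e-34/7.7276e-11 = 8.5746e-24 kg·m/s

Momentum is a vector; the scattered photon's direction makes angle θ = 121° with the incident direction. The magnitude of the vector change Δp⃗ = p⃗₀ − p⃗' is found from the law of cosines:
|Δp⃗|² = p₀² + p'² − 2p₀p'cos θ
|Δp⃗|² = (9.0028e-24)² + (8.5746e-24)² − 2·9.0028e-24·8.5746e-24·cos(121°)
|Δp⃗| = 1.5300e-23 kg·m/s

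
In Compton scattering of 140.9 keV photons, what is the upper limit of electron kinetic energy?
50.0828 keV

Maximum energy transfer occurs at θ = 180° (backscattering).

Initial photon: E₀ = 140.9 keV → λ₀ = 8.7994 pm

Maximum Compton shift (at 180°):
Δλ_max = 2λ_C = 2 × 2.4263 = 4.8526 pm

Final wavelength:
λ' = 8.7994 + 4.8526 = 13.6521 pm

Minimum photon energy (maximum energy to electron):
E'_min = hc/λ' = 90.8172 keV

Maximum electron kinetic energy:
K_max = E₀ - E'_min = 140.9000 - 90.8172 = 50.0828 keV

(Intermediate values are shown rounded; full precision is carried through to the final answer.)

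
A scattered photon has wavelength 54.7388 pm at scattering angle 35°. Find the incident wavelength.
54.3000 pm

From λ' = λ + Δλ, we have λ = λ' - Δλ

First calculate the Compton shift:
Δλ = λ_C(1 - cos θ)
Δλ = 2.4263 × (1 - cos(35°))
Δλ = 2.4263 × 0.1808
Δλ = 0.4388 pm

Initial wavelength:
λ = λ' - Δλ
λ = 54.7388 - 0.4388
λ = 54.3000 pm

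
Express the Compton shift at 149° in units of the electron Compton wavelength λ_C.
1.8572 λ_C

The Compton shift formula is:
Δλ = λ_C(1 - cos θ)

Dividing both sides by λ_C:
Δλ/λ_C = 1 - cos θ

For θ = 149°:
Δλ/λ_C = 1 - cos(149°)
Δλ/λ_C = 1 - -0.8572
Δλ/λ_C = 1.8572

This means the shift is 1.8572 × λ_C = 4.5061 pm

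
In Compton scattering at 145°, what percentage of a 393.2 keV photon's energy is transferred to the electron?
0.5833 (or 58.33%)

Calculate initial and final photon energies:

Initial: E₀ = 393.2 keV → λ₀ = 3.1532 pm
Compton shift: Δλ = 4.4138 pm
Final wavelength: λ' = 7.5670 pm
Final energy: E' = 163.8478 keV

Fractional energy loss:
(E₀ - E')/E₀ = (393.2000 - 163.8478)/393.2000
= 229.3522/393.2000
= 0.5833
= 58.33%

(Intermediate values are shown rounded; full precision is carried through to the final answer.)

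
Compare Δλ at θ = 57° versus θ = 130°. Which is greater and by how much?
130° produces the larger shift by a factor of 3.608

Calculate both shifts using Δλ = λ_C(1 - cos θ):

For θ₁ = 57°:
Δλ₁ = 2.4263 × (1 - cos(57°))
Δλ₁ = 2.4263 × 0.4554
Δλ₁ = 1.1048 pm

For θ₂ = 130°:
Δλ₂ = 2.4263 × (1 - cos(130°))
Δλ₂ = 2.4263 × 1.6428
Δλ₂ = 3.9859 pm

The 130° angle produces the larger shift.
Ratio: 3.9859/1.1048 = 3.608

(Intermediate values are shown rounded; full precision is carried through to the final answer.)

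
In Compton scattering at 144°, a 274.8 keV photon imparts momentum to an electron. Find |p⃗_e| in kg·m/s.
2.1166e-22 kg·m/s

The electron is initially at rest, so by conservation of momentum:
p⃗_e = p⃗₀ − p⃗'  (incident photon momentum minus scattered photon momentum)

Photon momentum magnitudes (p = h/λ = E/c):
λ₀ = hc/E₀ = 4.5118 pm → p₀ = h/λ₀ = 1.4686e-22 kg·m/s
Δλ = λ_C(1 − cos 144°) = 4.3892 pm
λ' = 8.9010 pm → p' = h/λ' = 7.4442e-23 kg·m/s

The scattered photon makes angle θ = 144° with the incident direction, so by the law of cosines:
|p⃗_e|² = p₀² + p'² − 2p₀p'cos θ
|p⃗_e|² = (1.4686e-22)² + (7.4442e-23)² − 2·1.4686e-22·7.4442e-23·cos(144°)
|p⃗_e| = 2.1166e-22 kg·m/s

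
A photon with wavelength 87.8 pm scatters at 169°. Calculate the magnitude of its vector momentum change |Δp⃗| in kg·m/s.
1.4634e-23 kg·m/s

Photon momentum magnitude is p = h/λ.

Initial momentum:
p₀ = h/λ = 6.6261e-34/8.7800e-11 = 7.5468e-24 kg·m/s

After scattering:
λ' = λ + Δλ = 87.8 + 4.8080 = 92.6080 pm
p' = h/λ' = 6.6261e-34/9.2608e-11 = 7.1550e-24 kg·m/s

Momentum is a vector; the scattered photon's direction makes angle θ = 169° with the incident direction. The magnitude of the vector change Δp⃗ = p⃗₀ − p⃗' is found from the law of cosines:
|Δp⃗|² = p₀² + p'² − 2p₀p'cos θ
|Δp⃗|² = (7.5468e-24)² + (7.1550e-24)² − 2·7.5468e-24·7.1550e-24·cos(169°)
|Δp⃗| = 1.4634e-23 kg·m/s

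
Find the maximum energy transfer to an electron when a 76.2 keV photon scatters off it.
17.5051 keV

Maximum energy transfer occurs at θ = 180° (backscattering).

Initial photon: E₀ = 76.2 keV → λ₀ = 16.2709 pm

Maximum Compton shift (at 180°):
Δλ_max = 2λ_C = 2 × 2.4263 = 4.8526 pm

Final wavelength:
λ' = 16.2709 + 4.8526 = 21.1235 pm

Minimum photon energy (maximum energy to electron):
E'_min = hc/λ' = 58.6949 keV

Maximum electron kinetic energy:
K_max = E₀ - E'_min = 76.2000 - 58.6949 = 17.5051 keV

(Intermediate values are shown rounded; full precision is carried through to the final answer.)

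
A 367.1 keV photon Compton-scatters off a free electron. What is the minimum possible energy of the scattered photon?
150.6488 keV (at θ = 180°)

The scattered photon has minimum energy when its wavelength is maximum, i.e., when the Compton shift Δλ = λ_C(1 − cos θ) is maximum. This occurs at θ = 180° (backscattering), giving Δλ_max = 2λ_C = 4.8526 pm.

Initial wavelength: λ₀ = hc/E₀ = 3.3774 pm
Maximum final wavelength: λ'_max = λ₀ + 2λ_C = 3.3774 + 4.8526 = 8.2300 pm
Minimum final energy: E'_min = hc/λ'_max = 150.6488 keV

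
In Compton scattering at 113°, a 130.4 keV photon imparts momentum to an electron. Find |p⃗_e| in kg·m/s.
1.0151e-22 kg·m/s

The electron is initially at rest, so by conservation of momentum:
p⃗_e = p⃗₀ − p⃗'  (incident photon momentum minus scattered photon momentum)

Photon momentum magnitudes (p = h/λ = E/c):
λ₀ = hc/E₀ = 9.5080 pm → p₀ = h/λ₀ = 6.9689e-23 kg·m/s
Δλ = λ_C(1 − cos 113°) = 3.3743 pm
λ' = 12.8823 pm → p' = h/λ' = 5.1435e-23 kg·m/s

The scattered photon makes angle θ = 113° with the incident direction, so by the law of cosines:
|p⃗_e|² = p₀² + p'² − 2p₀p'cos θ
|p⃗_e|² = (6.9689e-23)² + (5.1435e-23)² − 2·6.9689e-23·5.1435e-23·cos(113°)
|p⃗_e| = 1.0151e-22 kg·m/s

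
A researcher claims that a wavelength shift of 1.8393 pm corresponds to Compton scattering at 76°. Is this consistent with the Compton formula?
Yes, consistent

Calculate the expected shift for θ = 76°:

Δλ_expected = λ_C(1 - cos(76°))
Δλ_expected = 2.4263 × (1 - cos(76°))
Δλ_expected = 2.4263 × 0.7581
Δλ_expected = 1.8393 pm

Given shift: 1.8393 pm
Expected shift: 1.8393 pm
Difference: 0.0000 pm

The values match. This is consistent with Compton scattering at the stated angle.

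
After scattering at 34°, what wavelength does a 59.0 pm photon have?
59.4148 pm

Using the Compton scattering formula:
λ' = λ + Δλ = λ + λ_C(1 - cos θ)

Given:
- Initial wavelength λ = 59.0 pm
- Scattering angle θ = 34°
- Compton wavelength λ_C ≈ 2.4263 pm

Calculate the shift:
Δλ = 2.4263 × (1 - cos(34°))
Δλ = 2.4263 × 0.1710
Δλ = 0.4148 pm

Final wavelength:
λ' = 59.0 + 0.4148 = 59.4148 pm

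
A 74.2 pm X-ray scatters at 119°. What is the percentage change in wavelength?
4.8553%

Calculate the Compton shift:
Δλ = λ_C(1 - cos(119°))
Δλ = 2.4263 × (1 - cos(119°))
Δλ = 2.4263 × 1.4848
Δλ = 3.6026 pm

Percentage change:
(Δλ/λ₀) × 100 = (3.6026/74.2) × 100
= 4.8553%

(Intermediate values are shown rounded; full precision is carried through to the final answer.)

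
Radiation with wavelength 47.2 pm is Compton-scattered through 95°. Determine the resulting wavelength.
49.8378 pm

Using the Compton scattering formula:
λ' = λ + Δλ = λ + λ_C(1 - cos θ)

Given:
- Initial wavelength λ = 47.2 pm
- Scattering angle θ = 95°
- Compton wavelength λ_C ≈ 2.4263 pm

Calculate the shift:
Δλ = 2.4263 × (1 - cos(95°))
Δλ = 2.4263 × 1.0872
Δλ = 2.6378 pm

Final wavelength:
λ' = 47.2 + 2.6378 = 49.8378 pm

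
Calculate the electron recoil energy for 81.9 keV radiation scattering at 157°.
19.2761 keV

By energy conservation: K_e = E_initial - E_final

First find the scattered photon energy:
Initial wavelength: λ = hc/E = 15.1385 pm
Compton shift: Δλ = λ_C(1 - cos(157°)) = 4.6597 pm
Final wavelength: λ' = 15.1385 + 4.6597 = 19.7982 pm
Final photon energy: E' = hc/λ' = 62.6239 keV

Electron kinetic energy:
K_e = E - E' = 81.9000 - 62.6239 = 19.2761 keV

(Intermediate values are shown rounded; full precision is carried through to the final answer.)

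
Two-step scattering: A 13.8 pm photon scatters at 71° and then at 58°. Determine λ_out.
16.5769 pm

Apply Compton shift twice:

First scattering at θ₁ = 71°:
Δλ₁ = λ_C(1 - cos(71°))
Δλ₁ = 2.4263 × 0.6744
Δλ₁ = 1.6364 pm

After first scattering:
λ₁ = 13.8 + 1.6364 = 15.4364 pm

Second scattering at θ₂ = 58°:
Δλ₂ = λ_C(1 - cos(58°))
Δλ₂ = 2.4263 × 0.4701
Δλ₂ = 1.1406 pm

Final wavelength:
λ₂ = 15.4364 + 1.1406 = 16.5769 pm

Total shift: Δλ_total = 1.6364 + 1.1406 = 2.7769 pm

(Intermediate values are shown rounded; full precision is carried through to the final answer.)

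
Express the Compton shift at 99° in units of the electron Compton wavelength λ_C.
1.1564 λ_C

The Compton shift formula is:
Δλ = λ_C(1 - cos θ)

Dividing both sides by λ_C:
Δλ/λ_C = 1 - cos θ

For θ = 99°:
Δλ/λ_C = 1 - cos(99°)
Δλ/λ_C = 1 - -0.1564
Δλ/λ_C = 1.1564

This means the shift is 1.1564 × λ_C = 2.8059 pm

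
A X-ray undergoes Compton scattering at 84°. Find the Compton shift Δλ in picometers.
2.1727 pm

Using the Compton scattering formula:
Δλ = λ_C(1 - cos θ)

where λ_C = h/(m_e·c) ≈ 2.4263 pm is the Compton wavelength of an electron.

For θ = 84°:
cos(84°) = 0.1045
1 - cos(84°) = 0.8955

Δλ = 2.4263 × 0.8955
Δλ = 2.1727 pm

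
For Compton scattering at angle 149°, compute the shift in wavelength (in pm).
4.5061 pm

Using the Compton scattering formula:
Δλ = λ_C(1 - cos θ)

where λ_C = h/(m_e·c) ≈ 2.4263 pm is the Compton wavelength of an electron.

For θ = 149°:
cos(149°) = -0.8572
1 - cos(149°) = 1.8572

Δλ = 2.4263 × 1.8572
Δλ = 4.5061 pm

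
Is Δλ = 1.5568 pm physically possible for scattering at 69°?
Yes, consistent

Calculate the expected shift for θ = 69°:

Δλ_expected = λ_C(1 - cos(69°))
Δλ_expected = 2.4263 × (1 - cos(69°))
Δλ_expected = 2.4263 × 0.6416
Δλ_expected = 1.5568 pm

Given shift: 1.5568 pm
Expected shift: 1.5568 pm
Difference: 0.0000 pm

The values match. This is consistent with Compton scattering at the stated angle.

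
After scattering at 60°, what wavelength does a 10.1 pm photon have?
11.3132 pm

Using the Compton scattering formula:
λ' = λ + Δλ = λ + λ_C(1 - cos θ)

Given:
- Initial wavelength λ = 10.1 pm
- Scattering angle θ = 60°
- Compton wavelength λ_C ≈ 2.4263 pm

Calculate the shift:
Δλ = 2.4263 × (1 - cos(60°))
Δλ = 2.4263 × 0.5000
Δλ = 1.2132 pm

Final wavelength:
λ' = 10.1 + 1.2132 = 11.3132 pm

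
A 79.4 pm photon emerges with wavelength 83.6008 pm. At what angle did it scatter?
137.00°

First find the wavelength shift:
Δλ = λ' - λ = 83.6008 - 79.4 = 4.2008 pm

Using Δλ = λ_C(1 - cos θ), with λ_C = h/(m_e·c) ≈ 2.42631024 pm:
cos θ = 1 - Δλ/λ_C
cos θ = 1 - 4.2008/2.42631024
cos θ = -0.731353

θ = arccos(-0.731353)
θ = 137.00°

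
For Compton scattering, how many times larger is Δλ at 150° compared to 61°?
150° produces the larger shift by a factor of 3.622

Calculate both shifts using Δλ = λ_C(1 - cos θ):

For θ₁ = 61°:
Δλ₁ = 2.4263 × (1 - cos(61°))
Δλ₁ = 2.4263 × 0.5152
Δλ₁ = 1.2500 pm

For θ₂ = 150°:
Δλ₂ = 2.4263 × (1 - cos(150°))
Δλ₂ = 2.4263 × 1.8660
Δλ₂ = 4.5276 pm

The 150° angle produces the larger shift.
Ratio: 4.5276/1.2500 = 3.622

(Intermediate values are shown rounded; full precision is carried through to the final answer.)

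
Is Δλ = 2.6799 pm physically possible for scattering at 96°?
Yes, consistent

Calculate the expected shift for θ = 96°:

Δλ_expected = λ_C(1 - cos(96°))
Δλ_expected = 2.4263 × (1 - cos(96°))
Δλ_expected = 2.4263 × 1.1045
Δλ_expected = 2.6799 pm

Given shift: 2.6799 pm
Expected shift: 2.6799 pm
Difference: 0.0000 pm

The values match. This is consistent with Compton scattering at the stated angle.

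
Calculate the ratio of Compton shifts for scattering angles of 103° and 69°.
103° produces the larger shift by a factor of 1.909

Calculate both shifts using Δλ = λ_C(1 - cos θ):

For θ₁ = 69°:
Δλ₁ = 2.4263 × (1 - cos(69°))
Δλ₁ = 2.4263 × 0.6416
Δλ₁ = 1.5568 pm

For θ₂ = 103°:
Δλ₂ = 2.4263 × (1 - cos(103°))
Δλ₂ = 2.4263 × 1.2250
Δλ₂ = 2.9721 pm

The 103° angle produces the larger shift.
Ratio: 2.9721/1.5568 = 1.909

(Intermediate values are shown rounded; full precision is carried through to the final answer.)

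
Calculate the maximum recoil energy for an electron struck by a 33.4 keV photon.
3.8614 keV

Maximum energy transfer occurs at θ = 180° (backscattering).

Initial photon: E₀ = 33.4 keV → λ₀ = 37.1210 pm

Maximum Compton shift (at 180°):
Δλ_max = 2λ_C = 2 × 2.4263 = 4.8526 pm

Final wavelength:
λ' = 37.1210 + 4.8526 = 41.9736 pm

Minimum photon energy (maximum energy to electron):
E'_min = hc/λ' = 29.5386 keV

Maximum electron kinetic energy:
K_max = E₀ - E'_min = 33.4000 - 29.5386 = 3.8614 keV

(Intermediate values are shown rounded; full precision is carried through to the final answer.)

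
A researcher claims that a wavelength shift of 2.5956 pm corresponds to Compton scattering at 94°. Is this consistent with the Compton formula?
Yes, consistent

Calculate the expected shift for θ = 94°:

Δλ_expected = λ_C(1 - cos(94°))
Δλ_expected = 2.4263 × (1 - cos(94°))
Δλ_expected = 2.4263 × 1.0698
Δλ_expected = 2.5956 pm

Given shift: 2.5956 pm
Expected shift: 2.5956 pm
Difference: 0.0000 pm

The values match. This is consistent with Compton scattering at the stated angle.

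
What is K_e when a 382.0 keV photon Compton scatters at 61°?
106.2143 keV

By energy conservation: K_e = E_initial - E_final

First find the scattered photon energy:
Initial wavelength: λ = hc/E = 3.2457 pm
Compton shift: Δλ = λ_C(1 - cos(61°)) = 1.2500 pm
Final wavelength: λ' = 3.2457 + 1.2500 = 4.4957 pm
Final photon energy: E' = hc/λ' = 275.7857 keV

Electron kinetic energy:
K_e = E - E' = 382.0000 - 275.7857 = 106.2143 keV

(Intermediate values are shown rounded; full precision is carried through to the final answer.)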